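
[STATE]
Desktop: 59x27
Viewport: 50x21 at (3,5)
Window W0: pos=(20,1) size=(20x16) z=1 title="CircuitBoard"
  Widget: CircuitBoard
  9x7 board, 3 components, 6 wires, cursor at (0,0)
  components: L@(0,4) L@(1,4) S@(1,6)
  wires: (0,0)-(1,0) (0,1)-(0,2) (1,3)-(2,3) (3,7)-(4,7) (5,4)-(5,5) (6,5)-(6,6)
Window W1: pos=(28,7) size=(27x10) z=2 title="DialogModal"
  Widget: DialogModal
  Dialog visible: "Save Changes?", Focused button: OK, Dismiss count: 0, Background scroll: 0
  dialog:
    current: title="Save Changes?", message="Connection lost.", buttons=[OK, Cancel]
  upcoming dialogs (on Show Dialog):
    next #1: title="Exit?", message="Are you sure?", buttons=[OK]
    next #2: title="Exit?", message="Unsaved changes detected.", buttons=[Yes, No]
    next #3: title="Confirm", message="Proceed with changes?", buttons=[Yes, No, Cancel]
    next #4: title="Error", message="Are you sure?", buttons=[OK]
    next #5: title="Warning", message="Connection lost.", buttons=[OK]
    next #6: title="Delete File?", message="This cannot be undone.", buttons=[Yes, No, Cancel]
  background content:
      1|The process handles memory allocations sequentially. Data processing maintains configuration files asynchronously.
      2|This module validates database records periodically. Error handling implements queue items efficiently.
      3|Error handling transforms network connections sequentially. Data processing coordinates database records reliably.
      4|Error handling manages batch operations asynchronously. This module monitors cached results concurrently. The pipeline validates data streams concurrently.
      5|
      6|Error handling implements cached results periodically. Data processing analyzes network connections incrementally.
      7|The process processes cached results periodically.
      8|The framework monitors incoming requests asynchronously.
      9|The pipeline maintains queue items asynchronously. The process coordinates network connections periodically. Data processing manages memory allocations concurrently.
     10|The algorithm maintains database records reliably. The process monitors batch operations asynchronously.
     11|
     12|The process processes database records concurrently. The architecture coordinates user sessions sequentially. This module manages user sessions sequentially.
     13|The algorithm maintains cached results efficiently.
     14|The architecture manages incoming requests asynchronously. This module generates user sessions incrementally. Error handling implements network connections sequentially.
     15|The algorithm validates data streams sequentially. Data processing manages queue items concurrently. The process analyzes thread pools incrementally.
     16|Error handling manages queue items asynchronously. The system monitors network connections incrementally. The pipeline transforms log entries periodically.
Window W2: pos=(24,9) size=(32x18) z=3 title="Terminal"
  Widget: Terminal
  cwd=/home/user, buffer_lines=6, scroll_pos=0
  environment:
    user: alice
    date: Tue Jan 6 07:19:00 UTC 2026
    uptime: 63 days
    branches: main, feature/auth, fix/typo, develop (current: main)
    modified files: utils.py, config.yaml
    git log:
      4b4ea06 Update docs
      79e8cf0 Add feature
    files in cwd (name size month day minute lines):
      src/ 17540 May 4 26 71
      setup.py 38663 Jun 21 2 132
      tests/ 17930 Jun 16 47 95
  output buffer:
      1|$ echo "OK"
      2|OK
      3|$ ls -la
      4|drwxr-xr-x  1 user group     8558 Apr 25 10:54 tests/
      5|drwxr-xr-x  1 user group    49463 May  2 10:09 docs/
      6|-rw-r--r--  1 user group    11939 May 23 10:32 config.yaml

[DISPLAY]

                 ┃0  [.]  · ─ ·     ┃             
                 ┃    │             ┃             
                 ┃1   ·  ┏━━━━━━━━━━━━━━━━━━━━━━━━
                 ┃       ┃ DialogModal            
                 ┃2  ┏━━━━━━━━━━━━━━━━━━━━━━━━━━━━
                 ┃   ┃ Terminal                   
                 ┃3  ┠────────────────────────────
                 ┃   ┃$ echo "OK"                 
                 ┃4  ┃OK                          
                 ┃   ┃$ ls -la                    
                 ┃5  ┃drwxr-xr-x  1 user group    
                 ┗━━━┃drwxr-xr-x  1 user group    
                     ┃-rw-r--r--  1 user group    
                     ┃$ █                         
                     ┃                            
                     ┃                            
                     ┃                            
                     ┃                            
                     ┃                            
                     ┃                            
                     ┃                            


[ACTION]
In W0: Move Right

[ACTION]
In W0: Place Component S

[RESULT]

                 ┃0   ·  [S]─ ·     ┃             
                 ┃    │             ┃             
                 ┃1   ·  ┏━━━━━━━━━━━━━━━━━━━━━━━━
                 ┃       ┃ DialogModal            
                 ┃2  ┏━━━━━━━━━━━━━━━━━━━━━━━━━━━━
                 ┃   ┃ Terminal                   
                 ┃3  ┠────────────────────────────
                 ┃   ┃$ echo "OK"                 
                 ┃4  ┃OK                          
                 ┃   ┃$ ls -la                    
                 ┃5  ┃drwxr-xr-x  1 user group    
                 ┗━━━┃drwxr-xr-x  1 user group    
                     ┃-rw-r--r--  1 user group    
                     ┃$ █                         
                     ┃                            
                     ┃                            
                     ┃                            
                     ┃                            
                     ┃                            
                     ┃                            
                     ┃                            


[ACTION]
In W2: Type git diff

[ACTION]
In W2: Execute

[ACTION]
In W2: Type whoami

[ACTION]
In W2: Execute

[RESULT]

                 ┃0   ·  [S]─ ·     ┃             
                 ┃    │             ┃             
                 ┃1   ·  ┏━━━━━━━━━━━━━━━━━━━━━━━━
                 ┃       ┃ DialogModal            
                 ┃2  ┏━━━━━━━━━━━━━━━━━━━━━━━━━━━━
                 ┃   ┃ Terminal                   
                 ┃3  ┠────────────────────────────
                 ┃   ┃$ ls -la                    
                 ┃4  ┃drwxr-xr-x  1 user group    
                 ┃   ┃drwxr-xr-x  1 user group    
                 ┃5  ┃-rw-r--r--  1 user group    
                 ┗━━━┃$ git diff                  
                     ┃diff --git a/main.py b/main.
                     ┃--- a/main.py               
                     ┃+++ b/main.py               
                     ┃@@ -1,3 +1,4 @@             
                     ┃+# updated                  
                     ┃ import sys                 
                     ┃$ whoami                    
                     ┃alice                       
                     ┃$ █                         


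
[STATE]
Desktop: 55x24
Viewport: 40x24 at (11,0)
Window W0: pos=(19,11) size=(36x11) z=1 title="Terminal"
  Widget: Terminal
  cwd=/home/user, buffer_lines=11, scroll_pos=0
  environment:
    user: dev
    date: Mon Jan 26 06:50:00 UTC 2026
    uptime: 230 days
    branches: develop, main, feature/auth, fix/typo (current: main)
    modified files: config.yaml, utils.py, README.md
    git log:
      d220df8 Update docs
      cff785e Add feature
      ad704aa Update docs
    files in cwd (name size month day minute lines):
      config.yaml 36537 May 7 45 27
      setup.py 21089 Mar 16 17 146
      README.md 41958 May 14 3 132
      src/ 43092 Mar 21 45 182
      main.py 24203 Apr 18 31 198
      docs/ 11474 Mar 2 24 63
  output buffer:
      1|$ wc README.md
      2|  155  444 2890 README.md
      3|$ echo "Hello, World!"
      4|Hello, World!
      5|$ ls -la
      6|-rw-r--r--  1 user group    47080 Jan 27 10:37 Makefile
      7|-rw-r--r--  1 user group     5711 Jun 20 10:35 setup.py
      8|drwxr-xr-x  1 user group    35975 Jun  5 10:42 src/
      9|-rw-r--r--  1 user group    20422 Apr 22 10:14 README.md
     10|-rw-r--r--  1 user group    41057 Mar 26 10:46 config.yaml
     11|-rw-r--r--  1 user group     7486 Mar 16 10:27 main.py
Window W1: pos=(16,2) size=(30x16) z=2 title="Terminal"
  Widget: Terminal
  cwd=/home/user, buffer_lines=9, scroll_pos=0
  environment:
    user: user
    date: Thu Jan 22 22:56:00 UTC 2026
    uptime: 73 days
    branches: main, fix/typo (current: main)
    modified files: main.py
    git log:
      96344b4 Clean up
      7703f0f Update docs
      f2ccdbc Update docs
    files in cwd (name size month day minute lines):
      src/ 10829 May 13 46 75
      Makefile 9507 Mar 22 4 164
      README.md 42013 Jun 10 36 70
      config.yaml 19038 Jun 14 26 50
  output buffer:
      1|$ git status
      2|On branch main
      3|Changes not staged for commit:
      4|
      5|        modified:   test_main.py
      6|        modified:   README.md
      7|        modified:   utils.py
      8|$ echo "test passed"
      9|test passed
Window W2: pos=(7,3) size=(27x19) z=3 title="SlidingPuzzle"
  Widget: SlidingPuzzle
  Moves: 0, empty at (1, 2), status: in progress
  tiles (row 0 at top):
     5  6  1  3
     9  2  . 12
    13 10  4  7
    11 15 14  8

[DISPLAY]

                                        
                                        
     ┏━━━━━━━━━━━━━━━━━━━━━━━━━━━━┓     
━━━━━━━━━━━━━━━━━━━━━━┓           ┃     
idingPuzzle           ┃───────────┨     
──────────────────────┨           ┃     
──┬────┬────┬────┐    ┃           ┃     
5 │  6 │  1 │  3 │    ┃d for commi┃     
──┼────┼────┼────┤    ┃           ┃     
9 │  2 │    │ 12 │    ┃   test_mai┃     
──┼────┼────┼────┤    ┃   README.m┃     
3 │ 10 │  4 │  7 │    ┃   utils.py┃━━━━━
──┼────┼────┼────┤    ┃ed"        ┃     
1 │ 15 │ 14 │  8 │    ┃           ┃─────
──┴────┴────┴────┘    ┃           ┃     
es: 0                 ┃           ┃     
                      ┃           ┃     
                      ┃━━━━━━━━━━━┛     
                      ┃                 
                      ┃user group    470
                      ┃user group     57
━━━━━━━━━━━━━━━━━━━━━━┛━━━━━━━━━━━━━━━━━
                                        
                                        


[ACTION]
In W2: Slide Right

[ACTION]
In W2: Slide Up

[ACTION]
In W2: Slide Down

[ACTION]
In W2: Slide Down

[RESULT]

                                        
                                        
     ┏━━━━━━━━━━━━━━━━━━━━━━━━━━━━┓     
━━━━━━━━━━━━━━━━━━━━━━┓           ┃     
idingPuzzle           ┃───────────┨     
──────────────────────┨           ┃     
──┬────┬────┬────┐    ┃           ┃     
5 │    │  1 │  3 │    ┃d for commi┃     
──┼────┼────┼────┤    ┃           ┃     
9 │  6 │  2 │ 12 │    ┃   test_mai┃     
──┼────┼────┼────┤    ┃   README.m┃     
3 │ 10 │  4 │  7 │    ┃   utils.py┃━━━━━
──┼────┼────┼────┤    ┃ed"        ┃     
1 │ 15 │ 14 │  8 │    ┃           ┃─────
──┴────┴────┴────┘    ┃           ┃     
es: 4                 ┃           ┃     
                      ┃           ┃     
                      ┃━━━━━━━━━━━┛     
                      ┃                 
                      ┃user group    470
                      ┃user group     57
━━━━━━━━━━━━━━━━━━━━━━┛━━━━━━━━━━━━━━━━━
                                        
                                        


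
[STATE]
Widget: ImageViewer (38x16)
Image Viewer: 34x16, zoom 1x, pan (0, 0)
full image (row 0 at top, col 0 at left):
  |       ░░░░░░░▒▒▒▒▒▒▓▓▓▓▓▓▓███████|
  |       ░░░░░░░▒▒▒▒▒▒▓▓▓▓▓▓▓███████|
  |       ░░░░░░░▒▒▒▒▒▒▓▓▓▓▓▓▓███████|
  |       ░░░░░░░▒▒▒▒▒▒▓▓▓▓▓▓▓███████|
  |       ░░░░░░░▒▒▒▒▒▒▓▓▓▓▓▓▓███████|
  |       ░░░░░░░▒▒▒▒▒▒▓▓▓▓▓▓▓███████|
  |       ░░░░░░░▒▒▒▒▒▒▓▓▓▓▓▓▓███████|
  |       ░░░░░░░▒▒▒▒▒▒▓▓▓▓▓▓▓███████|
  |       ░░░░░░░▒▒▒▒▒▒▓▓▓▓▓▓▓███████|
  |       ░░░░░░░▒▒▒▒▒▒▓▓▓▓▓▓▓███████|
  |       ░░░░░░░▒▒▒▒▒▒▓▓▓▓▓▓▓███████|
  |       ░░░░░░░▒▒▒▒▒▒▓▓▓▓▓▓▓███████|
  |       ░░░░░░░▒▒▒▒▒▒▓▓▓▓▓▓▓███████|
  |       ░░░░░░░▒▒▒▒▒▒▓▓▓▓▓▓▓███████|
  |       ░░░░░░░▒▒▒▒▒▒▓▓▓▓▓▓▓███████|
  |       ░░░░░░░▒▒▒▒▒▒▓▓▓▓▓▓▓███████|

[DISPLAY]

       ░░░░░░░▒▒▒▒▒▒▓▓▓▓▓▓▓███████    
       ░░░░░░░▒▒▒▒▒▒▓▓▓▓▓▓▓███████    
       ░░░░░░░▒▒▒▒▒▒▓▓▓▓▓▓▓███████    
       ░░░░░░░▒▒▒▒▒▒▓▓▓▓▓▓▓███████    
       ░░░░░░░▒▒▒▒▒▒▓▓▓▓▓▓▓███████    
       ░░░░░░░▒▒▒▒▒▒▓▓▓▓▓▓▓███████    
       ░░░░░░░▒▒▒▒▒▒▓▓▓▓▓▓▓███████    
       ░░░░░░░▒▒▒▒▒▒▓▓▓▓▓▓▓███████    
       ░░░░░░░▒▒▒▒▒▒▓▓▓▓▓▓▓███████    
       ░░░░░░░▒▒▒▒▒▒▓▓▓▓▓▓▓███████    
       ░░░░░░░▒▒▒▒▒▒▓▓▓▓▓▓▓███████    
       ░░░░░░░▒▒▒▒▒▒▓▓▓▓▓▓▓███████    
       ░░░░░░░▒▒▒▒▒▒▓▓▓▓▓▓▓███████    
       ░░░░░░░▒▒▒▒▒▒▓▓▓▓▓▓▓███████    
       ░░░░░░░▒▒▒▒▒▒▓▓▓▓▓▓▓███████    
       ░░░░░░░▒▒▒▒▒▒▓▓▓▓▓▓▓███████    


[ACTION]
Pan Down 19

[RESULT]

                                      
                                      
                                      
                                      
                                      
                                      
                                      
                                      
                                      
                                      
                                      
                                      
                                      
                                      
                                      
                                      


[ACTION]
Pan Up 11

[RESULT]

       ░░░░░░░▒▒▒▒▒▒▓▓▓▓▓▓▓███████    
       ░░░░░░░▒▒▒▒▒▒▓▓▓▓▓▓▓███████    
       ░░░░░░░▒▒▒▒▒▒▓▓▓▓▓▓▓███████    
       ░░░░░░░▒▒▒▒▒▒▓▓▓▓▓▓▓███████    
       ░░░░░░░▒▒▒▒▒▒▓▓▓▓▓▓▓███████    
       ░░░░░░░▒▒▒▒▒▒▓▓▓▓▓▓▓███████    
       ░░░░░░░▒▒▒▒▒▒▓▓▓▓▓▓▓███████    
       ░░░░░░░▒▒▒▒▒▒▓▓▓▓▓▓▓███████    
                                      
                                      
                                      
                                      
                                      
                                      
                                      
                                      


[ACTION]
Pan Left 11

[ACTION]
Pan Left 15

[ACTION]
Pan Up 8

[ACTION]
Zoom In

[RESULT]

              ░░░░░░░░░░░░░░▒▒▒▒▒▒▒▒▒▒
              ░░░░░░░░░░░░░░▒▒▒▒▒▒▒▒▒▒
              ░░░░░░░░░░░░░░▒▒▒▒▒▒▒▒▒▒
              ░░░░░░░░░░░░░░▒▒▒▒▒▒▒▒▒▒
              ░░░░░░░░░░░░░░▒▒▒▒▒▒▒▒▒▒
              ░░░░░░░░░░░░░░▒▒▒▒▒▒▒▒▒▒
              ░░░░░░░░░░░░░░▒▒▒▒▒▒▒▒▒▒
              ░░░░░░░░░░░░░░▒▒▒▒▒▒▒▒▒▒
              ░░░░░░░░░░░░░░▒▒▒▒▒▒▒▒▒▒
              ░░░░░░░░░░░░░░▒▒▒▒▒▒▒▒▒▒
              ░░░░░░░░░░░░░░▒▒▒▒▒▒▒▒▒▒
              ░░░░░░░░░░░░░░▒▒▒▒▒▒▒▒▒▒
              ░░░░░░░░░░░░░░▒▒▒▒▒▒▒▒▒▒
              ░░░░░░░░░░░░░░▒▒▒▒▒▒▒▒▒▒
              ░░░░░░░░░░░░░░▒▒▒▒▒▒▒▒▒▒
              ░░░░░░░░░░░░░░▒▒▒▒▒▒▒▒▒▒


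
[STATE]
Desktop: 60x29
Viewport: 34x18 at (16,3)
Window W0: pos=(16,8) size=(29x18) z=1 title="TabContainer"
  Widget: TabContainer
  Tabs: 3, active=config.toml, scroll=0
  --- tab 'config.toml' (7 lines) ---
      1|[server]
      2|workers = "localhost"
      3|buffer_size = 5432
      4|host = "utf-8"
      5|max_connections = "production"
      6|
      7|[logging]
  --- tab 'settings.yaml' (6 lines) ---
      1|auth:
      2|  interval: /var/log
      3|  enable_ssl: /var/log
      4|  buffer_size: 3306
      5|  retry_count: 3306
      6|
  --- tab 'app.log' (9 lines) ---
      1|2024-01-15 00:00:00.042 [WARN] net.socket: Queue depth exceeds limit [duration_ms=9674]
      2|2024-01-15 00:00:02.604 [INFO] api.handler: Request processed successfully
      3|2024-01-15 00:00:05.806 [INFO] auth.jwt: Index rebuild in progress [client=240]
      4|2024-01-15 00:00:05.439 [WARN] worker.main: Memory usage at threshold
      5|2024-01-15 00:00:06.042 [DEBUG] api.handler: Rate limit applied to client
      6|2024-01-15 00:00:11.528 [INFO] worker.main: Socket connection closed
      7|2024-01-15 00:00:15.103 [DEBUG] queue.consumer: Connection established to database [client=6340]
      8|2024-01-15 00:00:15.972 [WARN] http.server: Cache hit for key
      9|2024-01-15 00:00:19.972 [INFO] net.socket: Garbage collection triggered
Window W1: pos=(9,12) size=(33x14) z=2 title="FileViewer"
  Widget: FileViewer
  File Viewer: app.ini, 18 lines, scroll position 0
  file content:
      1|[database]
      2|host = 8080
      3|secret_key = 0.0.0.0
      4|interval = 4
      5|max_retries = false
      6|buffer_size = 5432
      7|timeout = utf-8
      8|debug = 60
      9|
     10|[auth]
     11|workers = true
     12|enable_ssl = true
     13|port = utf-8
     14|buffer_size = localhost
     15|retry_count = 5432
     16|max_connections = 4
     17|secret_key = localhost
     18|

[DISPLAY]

                                  
                                  
                                  
                                  
                                  
┏━━━━━━━━━━━━━━━━━━━━━━━━━━━┓     
┃ TabContainer              ┃     
┠───────────────────────────┨     
┃[config.toml]│ settings.yam┃     
━━━━━━━━━━━━━━━━━━━━━━━━━┓──┃     
iewer                    ┃  ┃     
─────────────────────────┨  ┃     
ase]                    ▲┃  ┃     
 8080                   █┃  ┃     
_key = 0.0.0.0          ░┃ti┃     
al = 4                  ░┃  ┃     
tries = false           ░┃  ┃     
_size = 5432            ░┃  ┃     


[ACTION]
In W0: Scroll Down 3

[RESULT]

                                  
                                  
                                  
                                  
                                  
┏━━━━━━━━━━━━━━━━━━━━━━━━━━━┓     
┃ TabContainer              ┃     
┠───────────────────────────┨     
┃[config.toml]│ settings.yam┃     
━━━━━━━━━━━━━━━━━━━━━━━━━┓──┃     
iewer                    ┃  ┃     
─────────────────────────┨ti┃     
ase]                    ▲┃  ┃     
 8080                   █┃  ┃     
_key = 0.0.0.0          ░┃  ┃     
al = 4                  ░┃  ┃     
tries = false           ░┃  ┃     
_size = 5432            ░┃  ┃     


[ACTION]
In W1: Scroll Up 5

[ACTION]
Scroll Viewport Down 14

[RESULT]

┃[config.toml]│ settings.yam┃     
━━━━━━━━━━━━━━━━━━━━━━━━━┓──┃     
iewer                    ┃  ┃     
─────────────────────────┨ti┃     
ase]                    ▲┃  ┃     
 8080                   █┃  ┃     
_key = 0.0.0.0          ░┃  ┃     
al = 4                  ░┃  ┃     
tries = false           ░┃  ┃     
_size = 5432            ░┃  ┃     
t = utf-8               ░┃  ┃     
= 60                    ░┃  ┃     
                        ░┃  ┃     
                        ▼┃  ┃     
━━━━━━━━━━━━━━━━━━━━━━━━━┛━━┛     
                                  
                                  
                                  


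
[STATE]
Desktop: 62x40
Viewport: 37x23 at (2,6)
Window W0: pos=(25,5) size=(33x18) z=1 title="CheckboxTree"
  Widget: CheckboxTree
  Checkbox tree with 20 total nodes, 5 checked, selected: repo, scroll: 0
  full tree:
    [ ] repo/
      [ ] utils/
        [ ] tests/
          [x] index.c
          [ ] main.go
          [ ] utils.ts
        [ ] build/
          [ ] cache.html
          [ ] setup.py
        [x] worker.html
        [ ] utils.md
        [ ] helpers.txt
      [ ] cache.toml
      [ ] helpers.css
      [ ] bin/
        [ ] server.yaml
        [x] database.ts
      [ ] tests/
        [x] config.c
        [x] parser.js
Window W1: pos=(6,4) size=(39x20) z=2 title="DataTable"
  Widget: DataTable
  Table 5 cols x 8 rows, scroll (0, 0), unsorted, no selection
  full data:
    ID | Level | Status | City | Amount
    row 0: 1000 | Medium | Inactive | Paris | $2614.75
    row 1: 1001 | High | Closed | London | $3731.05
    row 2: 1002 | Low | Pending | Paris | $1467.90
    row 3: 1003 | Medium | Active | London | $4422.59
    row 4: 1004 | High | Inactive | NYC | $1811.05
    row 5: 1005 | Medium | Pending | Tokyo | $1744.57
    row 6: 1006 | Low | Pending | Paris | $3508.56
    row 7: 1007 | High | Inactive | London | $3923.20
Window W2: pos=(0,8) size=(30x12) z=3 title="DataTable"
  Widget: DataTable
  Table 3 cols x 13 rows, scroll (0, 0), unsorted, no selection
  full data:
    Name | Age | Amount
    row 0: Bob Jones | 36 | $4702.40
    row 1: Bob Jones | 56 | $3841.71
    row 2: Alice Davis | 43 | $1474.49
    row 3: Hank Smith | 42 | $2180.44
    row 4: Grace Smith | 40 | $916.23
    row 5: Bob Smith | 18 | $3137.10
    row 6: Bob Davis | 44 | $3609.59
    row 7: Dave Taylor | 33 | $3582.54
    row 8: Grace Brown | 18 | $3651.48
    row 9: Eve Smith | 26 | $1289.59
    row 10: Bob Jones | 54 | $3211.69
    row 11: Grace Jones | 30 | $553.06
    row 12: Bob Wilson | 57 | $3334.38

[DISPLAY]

    ┠────────────────────────────────
    ┃ID  │Level │Status  │City  │Amou
━━━━━━━━━━━━━━━━━━━━━━━━━━━┓────┼────
DataTable                  ┃ris │$261
───────────────────────────┨ndon│$373
ame       │Age│Amount      ┃ris │$146
──────────┼───┼────────    ┃ndon│$442
ob Jones  │36 │$4702.40    ┃C   │$181
ob Jones  │56 │$3841.71    ┃kyo │$174
lice Davis│43 │$1474.49    ┃ris │$350
ank Smith │42 │$2180.44    ┃ndon│$392
race Smith│40 │$916.23     ┃         
ob Smith  │18 │$3137.10    ┃         
━━━━━━━━━━━━━━━━━━━━━━━━━━━┛         
    ┃                                
    ┃                                
    ┃                                
    ┗━━━━━━━━━━━━━━━━━━━━━━━━━━━━━━━━
                                     
                                     
                                     
                                     
                                     


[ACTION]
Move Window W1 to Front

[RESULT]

    ┠────────────────────────────────
    ┃ID  │Level │Status  │City  │Amou
━━━━┃────┼──────┼────────┼──────┼────
Data┃1000│Medium│Inactive│Paris │$261
────┃1001│High  │Closed  │London│$373
ame ┃1002│Low   │Pending │Paris │$146
────┃1003│Medium│Active  │London│$442
ob J┃1004│High  │Inactive│NYC   │$181
ob J┃1005│Medium│Pending │Tokyo │$174
lice┃1006│Low   │Pending │Paris │$350
ank ┃1007│High  │Inactive│London│$392
race┃                                
ob S┃                                
━━━━┃                                
    ┃                                
    ┃                                
    ┃                                
    ┗━━━━━━━━━━━━━━━━━━━━━━━━━━━━━━━━
                                     
                                     
                                     
                                     
                                     


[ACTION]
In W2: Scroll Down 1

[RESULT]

    ┠────────────────────────────────
    ┃ID  │Level │Status  │City  │Amou
━━━━┃────┼──────┼────────┼──────┼────
Data┃1000│Medium│Inactive│Paris │$261
────┃1001│High  │Closed  │London│$373
ame ┃1002│Low   │Pending │Paris │$146
────┃1003│Medium│Active  │London│$442
ob J┃1004│High  │Inactive│NYC   │$181
lice┃1005│Medium│Pending │Tokyo │$174
ank ┃1006│Low   │Pending │Paris │$350
race┃1007│High  │Inactive│London│$392
ob S┃                                
ob D┃                                
━━━━┃                                
    ┃                                
    ┃                                
    ┃                                
    ┗━━━━━━━━━━━━━━━━━━━━━━━━━━━━━━━━
                                     
                                     
                                     
                                     
                                     


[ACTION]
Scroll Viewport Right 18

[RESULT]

────────────────────────┨            
tatus  │City  │Amount   ┃────────────
───────┼──────┼──────── ┃            
nactive│Paris │$2614.75 ┃            
losed  │London│$3731.05 ┃            
ending │Paris │$1467.90 ┃            
ctive  │London│$4422.59 ┃            
nactive│NYC   │$1811.05 ┃            
ending │Tokyo │$1744.57 ┃            
ending │Paris │$3508.56 ┃ml          
nactive│London│$3923.20 ┃            
                        ┃l           
                        ┃            
                        ┃t           
                        ┃            
                        ┃            
                        ┃━━━━━━━━━━━━
━━━━━━━━━━━━━━━━━━━━━━━━┛            
                                     
                                     
                                     
                                     
                                     


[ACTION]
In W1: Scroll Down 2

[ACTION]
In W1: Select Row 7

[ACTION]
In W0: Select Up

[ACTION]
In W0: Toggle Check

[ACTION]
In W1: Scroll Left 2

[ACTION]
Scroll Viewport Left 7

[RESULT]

───────────────────────────────┨     
evel │Status  │City  │Amount   ┃─────
─────┼────────┼──────┼──────── ┃     
edium│Inactive│Paris │$2614.75 ┃     
igh  │Closed  │London│$3731.05 ┃     
ow   │Pending │Paris │$1467.90 ┃     
edium│Active  │London│$4422.59 ┃     
igh  │Inactive│NYC   │$1811.05 ┃     
edium│Pending │Tokyo │$1744.57 ┃     
ow   │Pending │Paris │$3508.56 ┃ml   
igh  │Inactive│London│$3923.20 ┃     
                               ┃l    
                               ┃     
                               ┃t    
                               ┃     
                               ┃     
                               ┃━━━━━
━━━━━━━━━━━━━━━━━━━━━━━━━━━━━━━┛     
                                     
                                     
                                     
                                     
                                     


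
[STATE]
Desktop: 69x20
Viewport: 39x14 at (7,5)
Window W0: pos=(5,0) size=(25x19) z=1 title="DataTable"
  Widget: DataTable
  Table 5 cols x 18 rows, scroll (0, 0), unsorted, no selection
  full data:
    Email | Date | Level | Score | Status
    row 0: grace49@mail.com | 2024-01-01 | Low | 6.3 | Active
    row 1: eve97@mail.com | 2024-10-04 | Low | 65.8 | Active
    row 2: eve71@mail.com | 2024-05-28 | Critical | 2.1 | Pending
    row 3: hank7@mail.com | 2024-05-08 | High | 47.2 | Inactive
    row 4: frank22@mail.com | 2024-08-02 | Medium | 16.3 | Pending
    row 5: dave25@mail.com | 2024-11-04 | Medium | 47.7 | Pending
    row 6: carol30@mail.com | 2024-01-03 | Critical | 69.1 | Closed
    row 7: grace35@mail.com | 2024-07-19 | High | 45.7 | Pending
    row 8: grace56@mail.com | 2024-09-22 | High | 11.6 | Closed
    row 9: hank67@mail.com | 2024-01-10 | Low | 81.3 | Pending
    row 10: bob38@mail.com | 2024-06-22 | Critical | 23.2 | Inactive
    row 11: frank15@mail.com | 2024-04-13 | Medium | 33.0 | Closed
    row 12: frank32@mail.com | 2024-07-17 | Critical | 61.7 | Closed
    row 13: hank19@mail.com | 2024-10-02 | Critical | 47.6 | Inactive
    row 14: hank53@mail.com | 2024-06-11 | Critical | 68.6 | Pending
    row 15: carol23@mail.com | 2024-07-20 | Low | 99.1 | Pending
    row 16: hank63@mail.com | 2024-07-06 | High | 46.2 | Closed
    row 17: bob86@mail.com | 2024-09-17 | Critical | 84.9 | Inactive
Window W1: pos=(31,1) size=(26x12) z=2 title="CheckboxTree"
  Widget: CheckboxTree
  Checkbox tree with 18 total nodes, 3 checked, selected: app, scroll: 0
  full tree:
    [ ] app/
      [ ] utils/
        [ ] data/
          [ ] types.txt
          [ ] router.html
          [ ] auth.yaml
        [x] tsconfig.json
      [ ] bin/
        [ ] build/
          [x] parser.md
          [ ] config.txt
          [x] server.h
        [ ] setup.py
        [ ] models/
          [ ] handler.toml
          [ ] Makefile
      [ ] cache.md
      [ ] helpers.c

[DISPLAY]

race49@mail.com│2024-0┃ ┃   [-] utils/ 
ve97@mail.com  │2024-1┃ ┃     [ ] data/
ve71@mail.com  │2024-0┃ ┃       [ ] typ
ank7@mail.com  │2024-0┃ ┃       [ ] rou
rank22@mail.com│2024-0┃ ┃       [ ] aut
ave25@mail.com │2024-1┃ ┃     [x] tscon
arol30@mail.com│2024-0┃ ┃   [-] bin/   
race35@mail.com│2024-0┃ ┗━━━━━━━━━━━━━━
race56@mail.com│2024-0┃                
ank67@mail.com │2024-0┃                
ob38@mail.com  │2024-0┃                
rank15@mail.com│2024-0┃                
rank32@mail.com│2024-0┃                
━━━━━━━━━━━━━━━━━━━━━━┛                


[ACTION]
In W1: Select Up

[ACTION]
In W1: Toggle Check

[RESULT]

race49@mail.com│2024-0┃ ┃   [x] utils/ 
ve97@mail.com  │2024-1┃ ┃     [x] data/
ve71@mail.com  │2024-0┃ ┃       [x] typ
ank7@mail.com  │2024-0┃ ┃       [x] rou
rank22@mail.com│2024-0┃ ┃       [x] aut
ave25@mail.com │2024-1┃ ┃     [x] tscon
arol30@mail.com│2024-0┃ ┃   [x] bin/   
race35@mail.com│2024-0┃ ┗━━━━━━━━━━━━━━
race56@mail.com│2024-0┃                
ank67@mail.com │2024-0┃                
ob38@mail.com  │2024-0┃                
rank15@mail.com│2024-0┃                
rank32@mail.com│2024-0┃                
━━━━━━━━━━━━━━━━━━━━━━┛                


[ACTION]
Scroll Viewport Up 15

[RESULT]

━━━━━━━━━━━━━━━━━━━━━━┓                
DataTable             ┃ ┏━━━━━━━━━━━━━━
──────────────────────┨ ┃ CheckboxTree 
mail           │Date  ┃ ┠──────────────
───────────────┼──────┃ ┃>[x] app/     
race49@mail.com│2024-0┃ ┃   [x] utils/ 
ve97@mail.com  │2024-1┃ ┃     [x] data/
ve71@mail.com  │2024-0┃ ┃       [x] typ
ank7@mail.com  │2024-0┃ ┃       [x] rou
rank22@mail.com│2024-0┃ ┃       [x] aut
ave25@mail.com │2024-1┃ ┃     [x] tscon
arol30@mail.com│2024-0┃ ┃   [x] bin/   
race35@mail.com│2024-0┃ ┗━━━━━━━━━━━━━━
race56@mail.com│2024-0┃                


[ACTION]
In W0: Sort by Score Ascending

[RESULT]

━━━━━━━━━━━━━━━━━━━━━━┓                
DataTable             ┃ ┏━━━━━━━━━━━━━━
──────────────────────┨ ┃ CheckboxTree 
mail           │Date  ┃ ┠──────────────
───────────────┼──────┃ ┃>[x] app/     
ve71@mail.com  │2024-0┃ ┃   [x] utils/ 
race49@mail.com│2024-0┃ ┃     [x] data/
race56@mail.com│2024-0┃ ┃       [x] typ
rank22@mail.com│2024-0┃ ┃       [x] rou
ob38@mail.com  │2024-0┃ ┃       [x] aut
rank15@mail.com│2024-0┃ ┃     [x] tscon
race35@mail.com│2024-0┃ ┃   [x] bin/   
ank63@mail.com │2024-0┃ ┗━━━━━━━━━━━━━━
ank7@mail.com  │2024-0┃                


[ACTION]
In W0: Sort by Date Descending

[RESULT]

━━━━━━━━━━━━━━━━━━━━━━┓                
DataTable             ┃ ┏━━━━━━━━━━━━━━
──────────────────────┨ ┃ CheckboxTree 
mail           │Date  ┃ ┠──────────────
───────────────┼──────┃ ┃>[x] app/     
ave25@mail.com │2024-1┃ ┃   [x] utils/ 
ve97@mail.com  │2024-1┃ ┃     [x] data/
ank19@mail.com │2024-1┃ ┃       [x] typ
race56@mail.com│2024-0┃ ┃       [x] rou
ob86@mail.com  │2024-0┃ ┃       [x] aut
rank22@mail.com│2024-0┃ ┃     [x] tscon
arol23@mail.com│2024-0┃ ┃   [x] bin/   
race35@mail.com│2024-0┃ ┗━━━━━━━━━━━━━━
rank32@mail.com│2024-0┃                


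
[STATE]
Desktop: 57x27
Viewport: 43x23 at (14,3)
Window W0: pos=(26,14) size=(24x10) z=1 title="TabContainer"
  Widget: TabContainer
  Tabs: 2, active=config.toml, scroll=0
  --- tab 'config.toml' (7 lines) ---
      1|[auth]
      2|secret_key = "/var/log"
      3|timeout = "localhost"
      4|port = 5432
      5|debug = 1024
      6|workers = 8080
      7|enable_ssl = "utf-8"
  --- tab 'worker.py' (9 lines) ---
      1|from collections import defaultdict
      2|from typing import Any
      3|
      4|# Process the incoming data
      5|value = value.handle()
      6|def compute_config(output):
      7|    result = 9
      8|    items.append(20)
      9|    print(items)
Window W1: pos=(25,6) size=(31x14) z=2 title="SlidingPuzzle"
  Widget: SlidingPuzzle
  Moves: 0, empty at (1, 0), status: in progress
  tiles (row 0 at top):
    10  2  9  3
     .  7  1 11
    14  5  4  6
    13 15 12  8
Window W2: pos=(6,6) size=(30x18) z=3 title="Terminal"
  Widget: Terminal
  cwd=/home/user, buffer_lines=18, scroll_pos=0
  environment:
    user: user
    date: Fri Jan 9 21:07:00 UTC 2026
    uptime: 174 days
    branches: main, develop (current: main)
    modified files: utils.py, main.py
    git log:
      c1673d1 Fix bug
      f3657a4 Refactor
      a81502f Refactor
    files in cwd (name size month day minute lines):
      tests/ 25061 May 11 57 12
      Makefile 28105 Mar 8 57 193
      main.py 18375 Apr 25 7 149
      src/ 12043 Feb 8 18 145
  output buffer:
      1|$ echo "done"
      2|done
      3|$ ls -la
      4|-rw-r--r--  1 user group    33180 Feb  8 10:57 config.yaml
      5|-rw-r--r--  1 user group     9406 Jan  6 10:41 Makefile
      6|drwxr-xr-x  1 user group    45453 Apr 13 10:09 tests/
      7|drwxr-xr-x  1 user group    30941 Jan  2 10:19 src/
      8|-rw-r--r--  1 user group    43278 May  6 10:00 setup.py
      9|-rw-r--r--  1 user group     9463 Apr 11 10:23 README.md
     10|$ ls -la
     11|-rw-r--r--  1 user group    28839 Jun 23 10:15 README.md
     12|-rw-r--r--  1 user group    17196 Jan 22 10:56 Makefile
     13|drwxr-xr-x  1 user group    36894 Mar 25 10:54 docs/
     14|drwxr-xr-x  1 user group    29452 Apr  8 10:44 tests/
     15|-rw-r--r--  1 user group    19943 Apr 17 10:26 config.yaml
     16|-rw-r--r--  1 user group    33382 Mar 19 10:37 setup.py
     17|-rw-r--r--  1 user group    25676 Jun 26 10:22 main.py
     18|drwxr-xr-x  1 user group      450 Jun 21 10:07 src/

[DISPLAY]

                                           
                                           
                                           
━━━━━━━━━━━━━━━━━━━━━┓━━━━━━━━━━━━━━━━━━━┓ 
al                   ┃zzle               ┃ 
─────────────────────┨───────────────────┨ 
"done"               ┃┬────┬────┐        ┃ 
                     ┃│  9 │  3 │        ┃ 
a                    ┃┼────┼────┤        ┃ 
r--  1 user group    ┃│  1 │ 11 │        ┃ 
r--  1 user group    ┃┼────┼────┤        ┃ 
r-x  1 user group    ┃│  4 │  6 │        ┃ 
r-x  1 user group    ┃┼────┼────┤        ┃ 
r--  1 user group    ┃│ 12 │  8 │        ┃ 
r--  1 user group    ┃┴────┴────┘        ┃ 
a                    ┃                   ┃ 
r--  1 user group    ┃━━━━━━━━━━━━━━━━━━━┛ 
r--  1 user group    ┃y = "/var/log┃       
r-x  1 user group    ┃ "localhost" ┃       
r-x  1 user group    ┃32           ┃       
━━━━━━━━━━━━━━━━━━━━━┛━━━━━━━━━━━━━┛       
                                           
                                           


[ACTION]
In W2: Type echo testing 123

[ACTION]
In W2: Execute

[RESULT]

                                           
                                           
                                           
━━━━━━━━━━━━━━━━━━━━━┓━━━━━━━━━━━━━━━━━━━┓ 
al                   ┃zzle               ┃ 
─────────────────────┨───────────────────┨ 
r--  1 user group    ┃┬────┬────┐        ┃ 
r--  1 user group    ┃│  9 │  3 │        ┃ 
a                    ┃┼────┼────┤        ┃ 
r--  1 user group    ┃│  1 │ 11 │        ┃ 
r--  1 user group    ┃┼────┼────┤        ┃ 
r-x  1 user group    ┃│  4 │  6 │        ┃ 
r-x  1 user group    ┃┼────┼────┤        ┃ 
r--  1 user group    ┃│ 12 │  8 │        ┃ 
r--  1 user group    ┃┴────┴────┘        ┃ 
r--  1 user group    ┃                   ┃ 
r-x  1 user group    ┃━━━━━━━━━━━━━━━━━━━┛ 
testing 123          ┃y = "/var/log┃       
 123                 ┃ "localhost" ┃       
                     ┃32           ┃       
━━━━━━━━━━━━━━━━━━━━━┛━━━━━━━━━━━━━┛       
                                           
                                           


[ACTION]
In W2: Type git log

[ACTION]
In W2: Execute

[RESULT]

                                           
                                           
                                           
━━━━━━━━━━━━━━━━━━━━━┓━━━━━━━━━━━━━━━━━━━┓ 
al                   ┃zzle               ┃ 
─────────────────────┨───────────────────┨ 
r--  1 user group    ┃┬────┬────┐        ┃ 
r-x  1 user group    ┃│  9 │  3 │        ┃ 
r-x  1 user group    ┃┼────┼────┤        ┃ 
r--  1 user group    ┃│  1 │ 11 │        ┃ 
r--  1 user group    ┃┼────┼────┤        ┃ 
r--  1 user group    ┃│  4 │  6 │        ┃ 
r-x  1 user group    ┃┼────┼────┤        ┃ 
testing 123          ┃│ 12 │  8 │        ┃ 
 123                 ┃┴────┴────┘        ┃ 
og                   ┃                   ┃ 
 Fix bug             ┃━━━━━━━━━━━━━━━━━━━┛ 
 Refactor            ┃y = "/var/log┃       
 Refactor            ┃ "localhost" ┃       
                     ┃32           ┃       
━━━━━━━━━━━━━━━━━━━━━┛━━━━━━━━━━━━━┛       
                                           
                                           
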